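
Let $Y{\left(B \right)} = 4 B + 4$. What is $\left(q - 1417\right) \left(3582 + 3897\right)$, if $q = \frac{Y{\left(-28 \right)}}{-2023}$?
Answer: $- \frac{21438426357}{2023} \approx -1.0597 \cdot 10^{7}$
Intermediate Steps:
$Y{\left(B \right)} = 4 + 4 B$
$q = \frac{108}{2023}$ ($q = \frac{4 + 4 \left(-28\right)}{-2023} = \left(4 - 112\right) \left(- \frac{1}{2023}\right) = \left(-108\right) \left(- \frac{1}{2023}\right) = \frac{108}{2023} \approx 0.053386$)
$\left(q - 1417\right) \left(3582 + 3897\right) = \left(\frac{108}{2023} - 1417\right) \left(3582 + 3897\right) = \left(\frac{108}{2023} - 1417\right) 7479 = \left(- \frac{2866483}{2023}\right) 7479 = - \frac{21438426357}{2023}$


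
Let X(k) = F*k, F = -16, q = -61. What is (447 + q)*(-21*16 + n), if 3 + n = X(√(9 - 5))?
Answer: -143206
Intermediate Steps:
X(k) = -16*k
n = -35 (n = -3 - 16*√(9 - 5) = -3 - 16*√4 = -3 - 16*2 = -3 - 32 = -35)
(447 + q)*(-21*16 + n) = (447 - 61)*(-21*16 - 35) = 386*(-336 - 35) = 386*(-371) = -143206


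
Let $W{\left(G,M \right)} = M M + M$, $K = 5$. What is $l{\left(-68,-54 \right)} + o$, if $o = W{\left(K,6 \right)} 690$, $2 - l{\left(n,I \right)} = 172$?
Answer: $28810$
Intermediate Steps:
$l{\left(n,I \right)} = -170$ ($l{\left(n,I \right)} = 2 - 172 = -170$)
$W{\left(G,M \right)} = M + M^{2}$ ($W{\left(G,M \right)} = M^{2} + M = M + M^{2}$)
$o = 28980$ ($o = 6 \left(1 + 6\right) 690 = 6 \cdot 7 \cdot 690 = 42 \cdot 690 = 28980$)
$l{\left(-68,-54 \right)} + o = -170 + 28980 = 28810$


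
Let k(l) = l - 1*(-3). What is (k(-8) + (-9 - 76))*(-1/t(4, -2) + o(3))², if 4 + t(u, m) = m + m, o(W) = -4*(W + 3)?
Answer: -1641645/32 ≈ -51301.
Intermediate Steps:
k(l) = 3 + l (k(l) = l + 3 = 3 + l)
o(W) = -12 - 4*W (o(W) = -4*(3 + W) = -12 - 4*W)
t(u, m) = -4 + 2*m (t(u, m) = -4 + (m + m) = -4 + 2*m)
(k(-8) + (-9 - 76))*(-1/t(4, -2) + o(3))² = ((3 - 8) + (-9 - 76))*(-1/(-4 + 2*(-2)) + (-12 - 4*3))² = (-5 - 85)*(-1/(-4 - 4) + (-12 - 12))² = -90*(-1/(-8) - 24)² = -90*(-1*(-⅛) - 24)² = -90*(⅛ - 24)² = -90*(-191/8)² = -90*36481/64 = -1641645/32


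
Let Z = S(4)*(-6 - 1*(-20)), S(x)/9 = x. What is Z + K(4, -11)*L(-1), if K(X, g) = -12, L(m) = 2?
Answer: 480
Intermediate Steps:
S(x) = 9*x
Z = 504 (Z = (9*4)*(-6 - 1*(-20)) = 36*(-6 + 20) = 36*14 = 504)
Z + K(4, -11)*L(-1) = 504 - 12*2 = 504 - 24 = 480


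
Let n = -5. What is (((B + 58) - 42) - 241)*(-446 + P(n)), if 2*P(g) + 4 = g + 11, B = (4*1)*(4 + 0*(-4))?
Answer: 93005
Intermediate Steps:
B = 16 (B = 4*(4 + 0) = 4*4 = 16)
P(g) = 7/2 + g/2 (P(g) = -2 + (g + 11)/2 = -2 + (11 + g)/2 = -2 + (11/2 + g/2) = 7/2 + g/2)
(((B + 58) - 42) - 241)*(-446 + P(n)) = (((16 + 58) - 42) - 241)*(-446 + (7/2 + (½)*(-5))) = ((74 - 42) - 241)*(-446 + (7/2 - 5/2)) = (32 - 241)*(-446 + 1) = -209*(-445) = 93005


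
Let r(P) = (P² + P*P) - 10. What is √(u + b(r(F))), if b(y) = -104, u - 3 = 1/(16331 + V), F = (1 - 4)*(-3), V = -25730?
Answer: 10*I*√89224707/9399 ≈ 10.05*I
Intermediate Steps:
F = 9 (F = -3*(-3) = 9)
r(P) = -10 + 2*P² (r(P) = (P² + P²) - 10 = 2*P² - 10 = -10 + 2*P²)
u = 28196/9399 (u = 3 + 1/(16331 - 25730) = 3 + 1/(-9399) = 3 - 1/9399 = 28196/9399 ≈ 2.9999)
√(u + b(r(F))) = √(28196/9399 - 104) = √(-949300/9399) = 10*I*√89224707/9399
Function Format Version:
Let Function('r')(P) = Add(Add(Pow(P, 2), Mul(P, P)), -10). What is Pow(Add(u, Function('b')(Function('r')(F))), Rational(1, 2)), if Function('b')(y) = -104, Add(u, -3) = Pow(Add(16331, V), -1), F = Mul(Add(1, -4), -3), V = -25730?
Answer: Mul(Rational(10, 9399), I, Pow(89224707, Rational(1, 2))) ≈ Mul(10.050, I)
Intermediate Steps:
F = 9 (F = Mul(-3, -3) = 9)
Function('r')(P) = Add(-10, Mul(2, Pow(P, 2))) (Function('r')(P) = Add(Add(Pow(P, 2), Pow(P, 2)), -10) = Add(Mul(2, Pow(P, 2)), -10) = Add(-10, Mul(2, Pow(P, 2))))
u = Rational(28196, 9399) (u = Add(3, Pow(Add(16331, -25730), -1)) = Add(3, Pow(-9399, -1)) = Add(3, Rational(-1, 9399)) = Rational(28196, 9399) ≈ 2.9999)
Pow(Add(u, Function('b')(Function('r')(F))), Rational(1, 2)) = Pow(Add(Rational(28196, 9399), -104), Rational(1, 2)) = Pow(Rational(-949300, 9399), Rational(1, 2)) = Mul(Rational(10, 9399), I, Pow(89224707, Rational(1, 2)))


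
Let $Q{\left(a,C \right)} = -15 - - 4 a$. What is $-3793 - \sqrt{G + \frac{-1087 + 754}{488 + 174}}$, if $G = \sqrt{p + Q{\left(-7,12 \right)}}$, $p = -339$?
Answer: $-3793 - \frac{\sqrt{-220446 + 438244 i \sqrt{382}}}{662} \approx -3796.1 - 3.1666 i$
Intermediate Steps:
$Q{\left(a,C \right)} = -15 + 4 a$
$G = i \sqrt{382}$ ($G = \sqrt{-339 + \left(-15 + 4 \left(-7\right)\right)} = \sqrt{-339 - 43} = \sqrt{-382} = i \sqrt{382} \approx 19.545 i$)
$-3793 - \sqrt{G + \frac{-1087 + 754}{488 + 174}} = -3793 - \sqrt{i \sqrt{382} + \frac{-1087 + 754}{488 + 174}} = -3793 - \sqrt{i \sqrt{382} - \frac{333}{662}} = -3793 - \sqrt{- \frac{333}{662} + i \sqrt{382}}$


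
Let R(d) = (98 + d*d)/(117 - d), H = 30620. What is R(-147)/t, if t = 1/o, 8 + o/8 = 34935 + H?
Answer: 474276243/11 ≈ 4.3116e+7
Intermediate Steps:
o = 524376 (o = -64 + 8*(34935 + 30620) = -64 + 8*65555 = -64 + 524440 = 524376)
R(d) = (98 + d²)/(117 - d)
t = 1/524376 ≈ 1.9070e-6
R(-147)/t = ((-98 - 1*(-147)²)/(-117 - 147))/(1/524376) = ((-98 - 1*21609)/(-264))*524376 = -(-98 - 21609)/264*524376 = -1/264*(-21707)*524376 = (21707/264)*524376 = 474276243/11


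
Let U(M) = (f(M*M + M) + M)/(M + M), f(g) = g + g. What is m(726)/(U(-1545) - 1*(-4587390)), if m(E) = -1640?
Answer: -3280/9171693 ≈ -0.00035762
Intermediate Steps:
f(g) = 2*g
U(M) = (2*M² + 3*M)/(2*M) (U(M) = (2*(M*M + M) + M)/(M + M) = (2*(M² + M) + M)/((2*M)) = (2*(M + M²) + M)*(1/(2*M)) = ((2*M + 2*M²) + M)*(1/(2*M)) = (2*M² + 3*M)*(1/(2*M)) = (2*M² + 3*M)/(2*M))
m(726)/(U(-1545) - 1*(-4587390)) = -1640/((3/2 - 1545) - 1*(-4587390)) = -1640/(-3087/2 + 4587390) = -1640/9171693/2 = -1640*2/9171693 = -3280/9171693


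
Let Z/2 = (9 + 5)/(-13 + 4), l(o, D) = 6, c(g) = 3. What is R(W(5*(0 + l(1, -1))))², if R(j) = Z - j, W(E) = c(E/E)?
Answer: 3025/81 ≈ 37.346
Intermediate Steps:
Z = -28/9 (Z = 2*((9 + 5)/(-13 + 4)) = 2*(14/(-9)) = 2*(14*(-⅑)) = 2*(-14/9) = -28/9 ≈ -3.1111)
W(E) = 3
R(j) = -28/9 - j
R(W(5*(0 + l(1, -1))))² = (-28/9 - 1*3)² = (-28/9 - 3)² = (-55/9)² = 3025/81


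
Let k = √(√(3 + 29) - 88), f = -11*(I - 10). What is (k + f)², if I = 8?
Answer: 4*(11 + I*√(22 - √2))² ≈ 401.66 + 399.27*I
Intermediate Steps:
f = 22 (f = -11*(8 - 10) = -11*(-2) = 22)
k = √(-88 + 4*√2) (k = √(√32 - 88) = √(4*√2 - 88) = √(-88 + 4*√2) ≈ 9.0743*I)
(k + f)² = (2*√(-22 + √2) + 22)² = (22 + 2*√(-22 + √2))²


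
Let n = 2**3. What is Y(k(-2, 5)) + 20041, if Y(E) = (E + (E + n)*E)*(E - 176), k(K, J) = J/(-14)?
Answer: 56486249/2744 ≈ 20585.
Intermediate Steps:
k(K, J) = -J/14 (k(K, J) = J*(-1/14) = -J/14)
n = 8
Y(E) = (-176 + E)*(E + E*(8 + E)) (Y(E) = (E + (E + 8)*E)*(E - 176) = (E + (8 + E)*E)*(-176 + E) = (E + E*(8 + E))*(-176 + E) = (-176 + E)*(E + E*(8 + E)))
Y(k(-2, 5)) + 20041 = (-1/14*5)*(-1584 + (-1/14*5)**2 - (-167)*5/14) + 20041 = -5*(-1584 + (-5/14)**2 - 167*(-5/14))/14 + 20041 = -5*(-1584 + 25/196 + 835/14)/14 + 20041 = -5/14*(-298749/196) + 20041 = 1493745/2744 + 20041 = 56486249/2744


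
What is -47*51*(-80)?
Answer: 191760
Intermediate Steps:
-47*51*(-80) = -2397*(-80) = 191760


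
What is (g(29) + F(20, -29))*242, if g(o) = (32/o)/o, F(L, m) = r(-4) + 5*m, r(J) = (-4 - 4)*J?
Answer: -22990242/841 ≈ -27337.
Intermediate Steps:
r(J) = -8*J
F(L, m) = 32 + 5*m (F(L, m) = -8*(-4) + 5*m = 32 + 5*m)
g(o) = 32/o²
(g(29) + F(20, -29))*242 = (32/29² + (32 + 5*(-29)))*242 = (32*(1/841) + (32 - 145))*242 = (32/841 - 113)*242 = -95001/841*242 = -22990242/841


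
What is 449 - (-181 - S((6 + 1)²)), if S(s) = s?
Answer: 679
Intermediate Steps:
449 - (-181 - S((6 + 1)²)) = 449 - (-181 - (6 + 1)²) = 449 - (-181 - 1*7²) = 449 - (-181 - 1*49) = 449 - (-181 - 49) = 449 - 1*(-230) = 449 + 230 = 679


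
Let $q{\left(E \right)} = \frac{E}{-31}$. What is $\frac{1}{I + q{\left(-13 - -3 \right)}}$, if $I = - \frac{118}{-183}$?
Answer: $\frac{5673}{5488} \approx 1.0337$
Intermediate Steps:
$I = \frac{118}{183}$ ($I = \left(-118\right) \left(- \frac{1}{183}\right) = \frac{118}{183} \approx 0.64481$)
$q{\left(E \right)} = - \frac{E}{31}$ ($q{\left(E \right)} = E \left(- \frac{1}{31}\right) = - \frac{E}{31}$)
$\frac{1}{I + q{\left(-13 - -3 \right)}} = \frac{1}{\frac{118}{183} - \frac{-13 - -3}{31}} = \frac{1}{\frac{118}{183} - \frac{-13 + 3}{31}} = \frac{1}{\frac{118}{183} - - \frac{10}{31}} = \frac{1}{\frac{118}{183} + \frac{10}{31}} = \frac{1}{\frac{5488}{5673}} = \frac{5673}{5488}$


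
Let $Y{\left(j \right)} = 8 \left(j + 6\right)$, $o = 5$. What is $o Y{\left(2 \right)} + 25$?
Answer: $345$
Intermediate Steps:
$Y{\left(j \right)} = 48 + 8 j$ ($Y{\left(j \right)} = 8 \left(6 + j\right) = 48 + 8 j$)
$o Y{\left(2 \right)} + 25 = 5 \left(48 + 8 \cdot 2\right) + 25 = 5 \left(48 + 16\right) + 25 = 5 \cdot 64 + 25 = 320 + 25 = 345$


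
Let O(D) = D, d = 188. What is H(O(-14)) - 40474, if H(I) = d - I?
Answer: -40272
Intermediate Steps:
H(I) = 188 - I
H(O(-14)) - 40474 = (188 - 1*(-14)) - 40474 = (188 + 14) - 40474 = 202 - 40474 = -40272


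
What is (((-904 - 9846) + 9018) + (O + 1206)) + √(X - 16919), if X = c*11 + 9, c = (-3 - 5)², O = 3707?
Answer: 3181 + I*√16206 ≈ 3181.0 + 127.3*I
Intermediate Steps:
c = 64 (c = (-8)² = 64)
X = 713 (X = 64*11 + 9 = 704 + 9 = 713)
(((-904 - 9846) + 9018) + (O + 1206)) + √(X - 16919) = (((-904 - 9846) + 9018) + (3707 + 1206)) + √(713 - 16919) = ((-10750 + 9018) + 4913) + √(-16206) = (-1732 + 4913) + I*√16206 = 3181 + I*√16206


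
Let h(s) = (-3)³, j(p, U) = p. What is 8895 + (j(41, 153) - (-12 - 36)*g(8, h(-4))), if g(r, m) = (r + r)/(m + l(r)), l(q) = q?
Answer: 169016/19 ≈ 8895.6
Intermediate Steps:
h(s) = -27
g(r, m) = 2*r/(m + r) (g(r, m) = (r + r)/(m + r) = (2*r)/(m + r) = 2*r/(m + r))
8895 + (j(41, 153) - (-12 - 36)*g(8, h(-4))) = 8895 + (41 - (-12 - 36)*2*8/(-27 + 8)) = 8895 + (41 - (-48)*2*8/(-19)) = 8895 + (41 - (-48)*2*8*(-1/19)) = 8895 + (41 - (-48)*(-16)/19) = 8895 + (41 - 1*768/19) = 8895 + (41 - 768/19) = 8895 + 11/19 = 169016/19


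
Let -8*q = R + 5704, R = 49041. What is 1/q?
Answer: -8/54745 ≈ -0.00014613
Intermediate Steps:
q = -54745/8 (q = -(49041 + 5704)/8 = -⅛*54745 = -54745/8 ≈ -6843.1)
1/q = 1/(-54745/8) = -8/54745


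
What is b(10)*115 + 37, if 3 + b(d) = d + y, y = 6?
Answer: 1532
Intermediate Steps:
b(d) = 3 + d (b(d) = -3 + (d + 6) = -3 + (6 + d) = 3 + d)
b(10)*115 + 37 = (3 + 10)*115 + 37 = 13*115 + 37 = 1495 + 37 = 1532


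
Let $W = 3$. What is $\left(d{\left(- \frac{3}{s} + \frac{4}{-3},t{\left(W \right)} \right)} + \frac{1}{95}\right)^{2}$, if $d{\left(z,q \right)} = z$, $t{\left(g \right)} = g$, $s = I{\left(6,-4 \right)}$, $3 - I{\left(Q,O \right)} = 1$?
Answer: $\frac{2588881}{324900} \approx 7.9682$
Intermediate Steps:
$I{\left(Q,O \right)} = 2$ ($I{\left(Q,O \right)} = 3 - 1 = 2$)
$s = 2$
$\left(d{\left(- \frac{3}{s} + \frac{4}{-3},t{\left(W \right)} \right)} + \frac{1}{95}\right)^{2} = \left(\left(- \frac{3}{2} + \frac{4}{-3}\right) + \frac{1}{95}\right)^{2} = \left(\left(\left(-3\right) \frac{1}{2} + 4 \left(- \frac{1}{3}\right)\right) + \frac{1}{95}\right)^{2} = \left(\left(- \frac{3}{2} - \frac{4}{3}\right) + \frac{1}{95}\right)^{2} = \left(- \frac{17}{6} + \frac{1}{95}\right)^{2} = \left(- \frac{1609}{570}\right)^{2} = \frac{2588881}{324900}$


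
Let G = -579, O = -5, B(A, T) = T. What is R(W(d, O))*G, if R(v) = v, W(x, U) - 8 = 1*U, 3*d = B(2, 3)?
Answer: -1737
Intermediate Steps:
d = 1 (d = (⅓)*3 = 1)
W(x, U) = 8 + U (W(x, U) = 8 + 1*U = 8 + U)
R(W(d, O))*G = (8 - 5)*(-579) = 3*(-579) = -1737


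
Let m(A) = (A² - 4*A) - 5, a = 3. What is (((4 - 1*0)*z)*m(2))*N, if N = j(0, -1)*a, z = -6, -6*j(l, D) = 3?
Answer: -324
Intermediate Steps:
j(l, D) = -½ (j(l, D) = -⅙*3 = -½)
m(A) = -5 + A² - 4*A
N = -3/2 (N = -½*3 = -3/2 ≈ -1.5000)
(((4 - 1*0)*z)*m(2))*N = (((4 - 1*0)*(-6))*(-5 + 2² - 4*2))*(-3/2) = (((4 + 0)*(-6))*(-5 + 4 - 8))*(-3/2) = ((4*(-6))*(-9))*(-3/2) = -24*(-9)*(-3/2) = 216*(-3/2) = -324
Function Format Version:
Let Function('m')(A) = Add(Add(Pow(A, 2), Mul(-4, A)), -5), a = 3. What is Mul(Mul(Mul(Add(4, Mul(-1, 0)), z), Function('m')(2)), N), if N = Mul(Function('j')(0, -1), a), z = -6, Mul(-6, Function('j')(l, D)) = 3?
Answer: -324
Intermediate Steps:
Function('j')(l, D) = Rational(-1, 2) (Function('j')(l, D) = Mul(Rational(-1, 6), 3) = Rational(-1, 2))
Function('m')(A) = Add(-5, Pow(A, 2), Mul(-4, A))
N = Rational(-3, 2) (N = Mul(Rational(-1, 2), 3) = Rational(-3, 2) ≈ -1.5000)
Mul(Mul(Mul(Add(4, Mul(-1, 0)), z), Function('m')(2)), N) = Mul(Mul(Mul(Add(4, Mul(-1, 0)), -6), Add(-5, Pow(2, 2), Mul(-4, 2))), Rational(-3, 2)) = Mul(Mul(Mul(Add(4, 0), -6), Add(-5, 4, -8)), Rational(-3, 2)) = Mul(Mul(Mul(4, -6), -9), Rational(-3, 2)) = Mul(Mul(-24, -9), Rational(-3, 2)) = Mul(216, Rational(-3, 2)) = -324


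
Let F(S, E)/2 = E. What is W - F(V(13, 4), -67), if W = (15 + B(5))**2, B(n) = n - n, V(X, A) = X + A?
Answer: 359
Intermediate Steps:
V(X, A) = A + X
B(n) = 0
F(S, E) = 2*E
W = 225 (W = (15 + 0)**2 = 15**2 = 225)
W - F(V(13, 4), -67) = 225 - 2*(-67) = 225 - 1*(-134) = 225 + 134 = 359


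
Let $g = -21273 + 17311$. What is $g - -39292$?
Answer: $35330$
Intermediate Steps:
$g = -3962$
$g - -39292 = -3962 - -39292 = -3962 + 39292 = 35330$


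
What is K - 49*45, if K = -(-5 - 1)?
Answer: -2199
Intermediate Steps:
K = 6 (K = -1*(-6) = 6)
K - 49*45 = 6 - 49*45 = 6 - 2205 = -2199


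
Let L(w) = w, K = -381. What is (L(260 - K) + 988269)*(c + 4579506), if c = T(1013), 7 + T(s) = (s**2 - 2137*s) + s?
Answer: 3403729329000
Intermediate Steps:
T(s) = -7 + s**2 - 2136*s (T(s) = -7 + ((s**2 - 2137*s) + s) = -7 + (s**2 - 2136*s) = -7 + s**2 - 2136*s)
c = -1137606 (c = -7 + 1013**2 - 2136*1013 = -7 + 1026169 - 2163768 = -1137606)
(L(260 - K) + 988269)*(c + 4579506) = ((260 - 1*(-381)) + 988269)*(-1137606 + 4579506) = ((260 + 381) + 988269)*3441900 = (641 + 988269)*3441900 = 988910*3441900 = 3403729329000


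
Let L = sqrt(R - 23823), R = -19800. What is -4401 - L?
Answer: -4401 - 3*I*sqrt(4847) ≈ -4401.0 - 208.86*I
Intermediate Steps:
L = 3*I*sqrt(4847) (L = sqrt(-19800 - 23823) = sqrt(-43623) = 3*I*sqrt(4847) ≈ 208.86*I)
-4401 - L = -4401 - 3*I*sqrt(4847)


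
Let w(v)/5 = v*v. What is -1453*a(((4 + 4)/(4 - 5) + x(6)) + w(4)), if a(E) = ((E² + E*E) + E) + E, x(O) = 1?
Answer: -15698212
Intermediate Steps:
w(v) = 5*v² (w(v) = 5*(v*v) = 5*v²)
a(E) = 2*E + 2*E² (a(E) = ((E² + E²) + E) + E = (2*E² + E) + E = (E + 2*E²) + E = 2*E + 2*E²)
-1453*a(((4 + 4)/(4 - 5) + x(6)) + w(4)) = -2906*(((4 + 4)/(4 - 5) + 1) + 5*4²)*(1 + (((4 + 4)/(4 - 5) + 1) + 5*4²)) = -2906*((8/(-1) + 1) + 5*16)*(1 + ((8/(-1) + 1) + 5*16)) = -2906*((8*(-1) + 1) + 80)*(1 + ((8*(-1) + 1) + 80)) = -2906*((-8 + 1) + 80)*(1 + ((-8 + 1) + 80)) = -2906*(-7 + 80)*(1 + (-7 + 80)) = -2906*73*(1 + 73) = -2906*73*74 = -1453*10804 = -15698212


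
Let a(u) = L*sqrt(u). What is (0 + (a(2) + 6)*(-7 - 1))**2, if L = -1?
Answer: 2432 - 768*sqrt(2) ≈ 1345.9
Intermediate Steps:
a(u) = -sqrt(u)
(0 + (a(2) + 6)*(-7 - 1))**2 = (0 + (-sqrt(2) + 6)*(-7 - 1))**2 = (0 + (6 - sqrt(2))*(-8))**2 = (0 + (-48 + 8*sqrt(2)))**2 = (-48 + 8*sqrt(2))**2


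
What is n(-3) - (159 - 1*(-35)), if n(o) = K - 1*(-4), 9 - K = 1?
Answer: -182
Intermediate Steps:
K = 8 (K = 9 - 1*1 = 9 - 1 = 8)
n(o) = 12 (n(o) = 8 - 1*(-4) = 8 + 4 = 12)
n(-3) - (159 - 1*(-35)) = 12 - (159 - 1*(-35)) = 12 - (159 + 35) = 12 - 1*194 = 12 - 194 = -182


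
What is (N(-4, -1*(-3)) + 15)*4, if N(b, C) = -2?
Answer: 52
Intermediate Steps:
(N(-4, -1*(-3)) + 15)*4 = (-2 + 15)*4 = 13*4 = 52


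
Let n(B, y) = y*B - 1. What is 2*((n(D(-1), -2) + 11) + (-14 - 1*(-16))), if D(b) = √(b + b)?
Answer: 24 - 4*I*√2 ≈ 24.0 - 5.6569*I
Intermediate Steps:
D(b) = √2*√b (D(b) = √(2*b) = √2*√b)
n(B, y) = -1 + B*y (n(B, y) = B*y - 1 = -1 + B*y)
2*((n(D(-1), -2) + 11) + (-14 - 1*(-16))) = 2*(((-1 + (√2*√(-1))*(-2)) + 11) + (-14 - 1*(-16))) = 2*(((-1 + (√2*I)*(-2)) + 11) + (-14 + 16)) = 2*(((-1 + (I*√2)*(-2)) + 11) + 2) = 2*(((-1 - 2*I*√2) + 11) + 2) = 2*((10 - 2*I*√2) + 2) = 2*(12 - 2*I*√2) = 24 - 4*I*√2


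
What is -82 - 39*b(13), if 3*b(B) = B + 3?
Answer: -290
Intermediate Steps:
b(B) = 1 + B/3 (b(B) = (B + 3)/3 = (3 + B)/3 = 1 + B/3)
-82 - 39*b(13) = -82 - 39*(1 + (⅓)*13) = -82 - 39*(1 + 13/3) = -82 - 39*16/3 = -82 - 208 = -290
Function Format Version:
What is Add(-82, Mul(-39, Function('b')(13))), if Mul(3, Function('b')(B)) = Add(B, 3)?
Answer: -290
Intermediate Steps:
Function('b')(B) = Add(1, Mul(Rational(1, 3), B)) (Function('b')(B) = Mul(Rational(1, 3), Add(B, 3)) = Mul(Rational(1, 3), Add(3, B)) = Add(1, Mul(Rational(1, 3), B)))
Add(-82, Mul(-39, Function('b')(13))) = Add(-82, Mul(-39, Add(1, Mul(Rational(1, 3), 13)))) = Add(-82, Mul(-39, Add(1, Rational(13, 3)))) = Add(-82, Mul(-39, Rational(16, 3))) = Add(-82, -208) = -290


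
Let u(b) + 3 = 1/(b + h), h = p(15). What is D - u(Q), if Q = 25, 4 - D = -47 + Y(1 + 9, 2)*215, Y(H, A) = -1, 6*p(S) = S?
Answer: 14793/55 ≈ 268.96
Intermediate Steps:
p(S) = S/6
h = 5/2 (h = (1/6)*15 = 5/2 ≈ 2.5000)
D = 266 (D = 4 - (-47 - 1*215) = 4 - (-47 - 215) = 4 - 1*(-262) = 4 + 262 = 266)
u(b) = -3 + 1/(5/2 + b) (u(b) = -3 + 1/(b + 5/2) = -3 + 1/(5/2 + b))
D - u(Q) = 266 - (-13 - 6*25)/(5 + 2*25) = 266 - (-13 - 150)/(5 + 50) = 266 - (-163)/55 = 266 - 1*(-163/55) = 266 + 163/55 = 14793/55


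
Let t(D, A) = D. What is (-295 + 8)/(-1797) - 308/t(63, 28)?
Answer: -25495/5391 ≈ -4.7292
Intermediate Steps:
(-295 + 8)/(-1797) - 308/t(63, 28) = (-295 + 8)/(-1797) - 308/63 = -287*(-1/1797) - 308*1/63 = 287/1797 - 44/9 = -25495/5391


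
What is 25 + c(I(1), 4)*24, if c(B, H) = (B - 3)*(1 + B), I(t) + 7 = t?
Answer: 1105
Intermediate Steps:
I(t) = -7 + t
c(B, H) = (1 + B)*(-3 + B) (c(B, H) = (-3 + B)*(1 + B) = (1 + B)*(-3 + B))
25 + c(I(1), 4)*24 = 25 + (-3 + (-7 + 1)² - 2*(-7 + 1))*24 = 25 + (-3 + (-6)² - 2*(-6))*24 = 25 + (-3 + 36 + 12)*24 = 25 + 45*24 = 25 + 1080 = 1105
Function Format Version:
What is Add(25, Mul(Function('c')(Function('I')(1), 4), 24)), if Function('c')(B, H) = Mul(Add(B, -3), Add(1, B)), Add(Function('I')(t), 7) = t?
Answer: 1105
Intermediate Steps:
Function('I')(t) = Add(-7, t)
Function('c')(B, H) = Mul(Add(1, B), Add(-3, B)) (Function('c')(B, H) = Mul(Add(-3, B), Add(1, B)) = Mul(Add(1, B), Add(-3, B)))
Add(25, Mul(Function('c')(Function('I')(1), 4), 24)) = Add(25, Mul(Add(-3, Pow(Add(-7, 1), 2), Mul(-2, Add(-7, 1))), 24)) = Add(25, Mul(Add(-3, Pow(-6, 2), Mul(-2, -6)), 24)) = Add(25, Mul(Add(-3, 36, 12), 24)) = Add(25, Mul(45, 24)) = Add(25, 1080) = 1105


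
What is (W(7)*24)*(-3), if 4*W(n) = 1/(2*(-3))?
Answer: 3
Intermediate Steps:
W(n) = -1/24 (W(n) = 1/(4*((2*(-3)))) = (¼)/(-6) = (¼)*(-⅙) = -1/24)
(W(7)*24)*(-3) = -1/24*24*(-3) = -1*(-3) = 3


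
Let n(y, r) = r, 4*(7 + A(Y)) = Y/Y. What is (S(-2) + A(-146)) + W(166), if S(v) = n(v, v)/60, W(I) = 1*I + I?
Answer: 19513/60 ≈ 325.22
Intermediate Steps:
A(Y) = -27/4 (A(Y) = -7 + (Y/Y)/4 = -7 + (¼)*1 = -7 + ¼ = -27/4)
W(I) = 2*I (W(I) = I + I = 2*I)
S(v) = v/60
(S(-2) + A(-146)) + W(166) = ((1/60)*(-2) - 27/4) + 2*166 = (-1/30 - 27/4) + 332 = -407/60 + 332 = 19513/60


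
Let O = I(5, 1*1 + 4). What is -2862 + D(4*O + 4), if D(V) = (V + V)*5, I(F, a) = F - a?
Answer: -2822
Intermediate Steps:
O = 0 (O = 5 - (1*1 + 4) = 5 - (1 + 4) = 5 - 1*5 = 5 - 5 = 0)
D(V) = 10*V (D(V) = (2*V)*5 = 10*V)
-2862 + D(4*O + 4) = -2862 + 10*(4*0 + 4) = -2862 + 10*(0 + 4) = -2862 + 10*4 = -2862 + 40 = -2822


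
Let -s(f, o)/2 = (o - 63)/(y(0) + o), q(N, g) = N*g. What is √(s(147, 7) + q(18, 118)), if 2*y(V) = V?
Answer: 2*√535 ≈ 46.260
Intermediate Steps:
y(V) = V/2
s(f, o) = -2*(-63 + o)/o (s(f, o) = -2*(o - 63)/((½)*0 + o) = -2*(-63 + o)/(0 + o) = -2*(-63 + o)/o)
√(s(147, 7) + q(18, 118)) = √((-2 + 126/7) + 18*118) = √((-2 + 126*(⅐)) + 2124) = √((-2 + 18) + 2124) = √(16 + 2124) = √2140 = 2*√535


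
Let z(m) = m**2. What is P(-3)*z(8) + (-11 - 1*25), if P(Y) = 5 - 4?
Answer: 28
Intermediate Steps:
P(Y) = 1
P(-3)*z(8) + (-11 - 1*25) = 1*8**2 + (-11 - 1*25) = 1*64 + (-11 - 25) = 64 - 36 = 28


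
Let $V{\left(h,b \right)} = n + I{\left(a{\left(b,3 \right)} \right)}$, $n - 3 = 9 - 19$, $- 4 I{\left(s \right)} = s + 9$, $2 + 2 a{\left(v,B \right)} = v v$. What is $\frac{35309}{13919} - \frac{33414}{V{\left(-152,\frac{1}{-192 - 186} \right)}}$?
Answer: $\frac{17161096538003}{4619154401} \approx 3715.2$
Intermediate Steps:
$a{\left(v,B \right)} = -1 + \frac{v^{2}}{2}$ ($a{\left(v,B \right)} = -1 + \frac{v v}{2} = -1 + \frac{v^{2}}{2}$)
$I{\left(s \right)} = - \frac{9}{4} - \frac{s}{4}$ ($I{\left(s \right)} = - \frac{s + 9}{4} = - \frac{9 + s}{4} = - \frac{9}{4} - \frac{s}{4}$)
$n = -7$ ($n = 3 + \left(9 - 19\right) = 3 - 10 = -7$)
$V{\left(h,b \right)} = -9 - \frac{b^{2}}{8}$ ($V{\left(h,b \right)} = -7 - \left(\frac{9}{4} + \frac{-1 + \frac{b^{2}}{2}}{4}\right) = -7 - \left(2 + \frac{b^{2}}{8}\right) = -9 - \frac{b^{2}}{8}$)
$\frac{35309}{13919} - \frac{33414}{V{\left(-152,\frac{1}{-192 - 186} \right)}} = \frac{35309}{13919} - \frac{33414}{-9 - \frac{\left(\frac{1}{-192 - 186}\right)^{2}}{8}} = 35309 \cdot \frac{1}{13919} - \frac{33414}{-9 - \frac{\left(\frac{1}{-378}\right)^{2}}{8}} = \frac{1139}{449} - \frac{33414}{-9 - \frac{\left(- \frac{1}{378}\right)^{2}}{8}} = \frac{1139}{449} - \frac{33414}{-9 - \frac{1}{1143072}} = \frac{1139}{449} - \frac{33414}{- \frac{10287649}{1143072}} = \frac{1139}{449} - - \frac{38194607808}{10287649} = \frac{1139}{449} + \frac{38194607808}{10287649} = \frac{17161096538003}{4619154401}$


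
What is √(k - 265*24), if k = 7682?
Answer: √1322 ≈ 36.359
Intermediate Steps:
√(k - 265*24) = √(7682 - 265*24) = √(7682 - 6360) = √1322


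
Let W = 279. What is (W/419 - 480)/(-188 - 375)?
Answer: 200841/235897 ≈ 0.85139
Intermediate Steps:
(W/419 - 480)/(-188 - 375) = (279/419 - 480)/(-188 - 375) = (279*(1/419) - 480)/(-563) = (279/419 - 480)*(-1/563) = -200841/419*(-1/563) = 200841/235897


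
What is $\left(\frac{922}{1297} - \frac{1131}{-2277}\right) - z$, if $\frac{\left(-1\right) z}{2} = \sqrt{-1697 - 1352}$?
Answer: $\frac{1188767}{984423} + 2 i \sqrt{3049} \approx 1.2076 + 110.44 i$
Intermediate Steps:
$z = - 2 i \sqrt{3049}$ ($z = - 2 \sqrt{-1697 - 1352} = - 2 \sqrt{-3049} = - 2 i \sqrt{3049} \approx - 110.44 i$)
$\left(\frac{922}{1297} - \frac{1131}{-2277}\right) - z = \left(\frac{922}{1297} - \frac{1131}{-2277}\right) - - 2 i \sqrt{3049} = \left(922 \cdot \frac{1}{1297} - - \frac{377}{759}\right) + 2 i \sqrt{3049} = \left(\frac{922}{1297} + \frac{377}{759}\right) + 2 i \sqrt{3049} = \frac{1188767}{984423} + 2 i \sqrt{3049}$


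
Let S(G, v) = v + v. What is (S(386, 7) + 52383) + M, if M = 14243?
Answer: 66640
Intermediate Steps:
S(G, v) = 2*v
(S(386, 7) + 52383) + M = (2*7 + 52383) + 14243 = (14 + 52383) + 14243 = 52397 + 14243 = 66640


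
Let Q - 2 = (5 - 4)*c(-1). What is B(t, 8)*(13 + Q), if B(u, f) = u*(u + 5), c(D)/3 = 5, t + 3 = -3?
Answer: 180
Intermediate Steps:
t = -6 (t = -3 - 3 = -6)
c(D) = 15 (c(D) = 3*5 = 15)
B(u, f) = u*(5 + u)
Q = 17 (Q = 2 + (5 - 4)*15 = 2 + 1*15 = 2 + 15 = 17)
B(t, 8)*(13 + Q) = (-6*(5 - 6))*(13 + 17) = -6*(-1)*30 = 6*30 = 180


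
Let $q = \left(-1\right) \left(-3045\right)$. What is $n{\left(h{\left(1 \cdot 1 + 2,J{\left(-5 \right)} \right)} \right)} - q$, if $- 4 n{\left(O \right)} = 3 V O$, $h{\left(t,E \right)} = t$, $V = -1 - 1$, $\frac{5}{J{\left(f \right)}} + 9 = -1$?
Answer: $- \frac{6081}{2} \approx -3040.5$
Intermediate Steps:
$J{\left(f \right)} = - \frac{1}{2}$ ($J{\left(f \right)} = \frac{5}{-9 - 1} = \frac{5}{-10} = 5 \left(- \frac{1}{10}\right) = - \frac{1}{2}$)
$V = -2$
$n{\left(O \right)} = \frac{3 O}{2}$ ($n{\left(O \right)} = - \frac{3 \left(-2\right) O}{4} = - \frac{\left(-6\right) O}{4} = \frac{3 O}{2}$)
$q = 3045$
$n{\left(h{\left(1 \cdot 1 + 2,J{\left(-5 \right)} \right)} \right)} - q = \frac{3 \left(1 \cdot 1 + 2\right)}{2} - 3045 = \frac{3 \left(1 + 2\right)}{2} - 3045 = \frac{3}{2} \cdot 3 - 3045 = \frac{9}{2} - 3045 = - \frac{6081}{2}$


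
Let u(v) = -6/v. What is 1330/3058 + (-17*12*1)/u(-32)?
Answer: -1662887/1529 ≈ -1087.6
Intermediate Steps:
1330/3058 + (-17*12*1)/u(-32) = 1330/3058 + (-17*12*1)/((-6/(-32))) = 1330*(1/3058) + (-204*1)/((-6*(-1/32))) = 665/1529 - 204/3/16 = 665/1529 - 204*16/3 = 665/1529 - 1088 = -1662887/1529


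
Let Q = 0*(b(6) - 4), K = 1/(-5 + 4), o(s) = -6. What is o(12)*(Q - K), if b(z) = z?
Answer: -6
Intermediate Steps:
K = -1 (K = 1/(-1) = -1)
Q = 0 (Q = 0*(6 - 4) = 0*2 = 0)
o(12)*(Q - K) = -6*(0 - 1*(-1)) = -6*(0 + 1) = -6*1 = -6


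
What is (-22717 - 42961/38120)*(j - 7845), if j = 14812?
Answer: -6033526511967/38120 ≈ -1.5828e+8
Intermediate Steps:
(-22717 - 42961/38120)*(j - 7845) = (-22717 - 42961/38120)*(14812 - 7845) = (-22717 - 42961*1/38120)*6967 = (-22717 - 42961/38120)*6967 = -866015001/38120*6967 = -6033526511967/38120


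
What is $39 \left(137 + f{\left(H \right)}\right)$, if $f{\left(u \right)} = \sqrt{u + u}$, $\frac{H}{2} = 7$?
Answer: $5343 + 78 \sqrt{7} \approx 5549.4$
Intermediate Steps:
$H = 14$ ($H = 2 \cdot 7 = 14$)
$f{\left(u \right)} = \sqrt{2} \sqrt{u}$ ($f{\left(u \right)} = \sqrt{2 u} = \sqrt{2} \sqrt{u}$)
$39 \left(137 + f{\left(H \right)}\right) = 39 \left(137 + \sqrt{2} \sqrt{14}\right) = 39 \left(137 + 2 \sqrt{7}\right) = 5343 + 78 \sqrt{7}$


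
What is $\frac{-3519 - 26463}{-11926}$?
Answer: $\frac{14991}{5963} \approx 2.514$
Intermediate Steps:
$\frac{-3519 - 26463}{-11926} = \left(-29982\right) \left(- \frac{1}{11926}\right) = \frac{14991}{5963}$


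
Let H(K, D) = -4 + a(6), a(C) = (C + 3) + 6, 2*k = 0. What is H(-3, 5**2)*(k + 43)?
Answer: 473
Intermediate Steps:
k = 0 (k = (1/2)*0 = 0)
a(C) = 9 + C (a(C) = (3 + C) + 6 = 9 + C)
H(K, D) = 11 (H(K, D) = -4 + (9 + 6) = -4 + 15 = 11)
H(-3, 5**2)*(k + 43) = 11*(0 + 43) = 11*43 = 473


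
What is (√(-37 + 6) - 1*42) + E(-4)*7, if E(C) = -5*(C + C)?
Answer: 238 + I*√31 ≈ 238.0 + 5.5678*I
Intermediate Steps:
E(C) = -10*C
(√(-37 + 6) - 1*42) + E(-4)*7 = (√(-37 + 6) - 1*42) - 10*(-4)*7 = (√(-31) - 42) + 40*7 = (I*√31 - 42) + 280 = (-42 + I*√31) + 280 = 238 + I*√31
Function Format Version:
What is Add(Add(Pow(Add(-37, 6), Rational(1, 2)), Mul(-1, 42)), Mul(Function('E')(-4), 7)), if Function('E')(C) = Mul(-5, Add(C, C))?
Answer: Add(238, Mul(I, Pow(31, Rational(1, 2)))) ≈ Add(238.00, Mul(5.5678, I))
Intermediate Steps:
Function('E')(C) = Mul(-10, C) (Function('E')(C) = Mul(-5, Mul(2, C)) = Mul(-10, C))
Add(Add(Pow(Add(-37, 6), Rational(1, 2)), Mul(-1, 42)), Mul(Function('E')(-4), 7)) = Add(Add(Pow(Add(-37, 6), Rational(1, 2)), Mul(-1, 42)), Mul(Mul(-10, -4), 7)) = Add(Add(Pow(-31, Rational(1, 2)), -42), Mul(40, 7)) = Add(Add(Mul(I, Pow(31, Rational(1, 2))), -42), 280) = Add(Add(-42, Mul(I, Pow(31, Rational(1, 2)))), 280) = Add(238, Mul(I, Pow(31, Rational(1, 2))))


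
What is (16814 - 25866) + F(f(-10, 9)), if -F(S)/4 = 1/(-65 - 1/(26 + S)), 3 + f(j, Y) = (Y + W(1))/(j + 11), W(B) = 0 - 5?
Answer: -3973801/439 ≈ -9051.9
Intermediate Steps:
W(B) = -5
f(j, Y) = -3 + (-5 + Y)/(11 + j) (f(j, Y) = -3 + (Y - 5)/(j + 11) = -3 + (-5 + Y)/(11 + j))
F(S) = -4/(-65 - 1/(26 + S))
(16814 - 25866) + F(f(-10, 9)) = (16814 - 25866) + 4*(26 + (-38 + 9 - 3*(-10))/(11 - 10))/(1691 + 65*((-38 + 9 - 3*(-10))/(11 - 10))) = -9052 + 4*(26 + (-38 + 9 + 30)/1)/(1691 + 65*((-38 + 9 + 30)/1)) = -9052 + 4*(26 + 1*1)/(1691 + 65*(1*1)) = -9052 + 4*(26 + 1)/(1691 + 65*1) = -9052 + 4*27/(1691 + 65) = -9052 + 4*27/1756 = -9052 + 4*(1/1756)*27 = -9052 + 27/439 = -3973801/439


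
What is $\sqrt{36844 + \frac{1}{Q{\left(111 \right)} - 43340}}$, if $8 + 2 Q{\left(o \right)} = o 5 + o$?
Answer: $\frac{13 \sqrt{553237513}}{1593} \approx 191.95$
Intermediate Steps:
$Q{\left(o \right)} = -4 + 3 o$ ($Q{\left(o \right)} = -4 + \frac{o 5 + o}{2} = -4 + \frac{5 o + o}{2} = -4 + \frac{6 o}{2} = -4 + 3 o$)
$\sqrt{36844 + \frac{1}{Q{\left(111 \right)} - 43340}} = \sqrt{36844 + \frac{1}{\left(-4 + 3 \cdot 111\right) - 43340}} = \sqrt{36844 + \frac{1}{\left(-4 + 333\right) - 43340}} = \sqrt{36844 + \frac{1}{329 - 43340}} = \sqrt{36844 + \frac{1}{-43011}} = \sqrt{36844 - \frac{1}{43011}} = \sqrt{\frac{1584697283}{43011}} = \frac{13 \sqrt{553237513}}{1593}$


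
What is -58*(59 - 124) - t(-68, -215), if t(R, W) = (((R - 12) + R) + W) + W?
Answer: 4348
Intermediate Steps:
t(R, W) = -12 + 2*R + 2*W (t(R, W) = (((-12 + R) + R) + W) + W = ((-12 + 2*R) + W) + W = (-12 + W + 2*R) + W = -12 + 2*R + 2*W)
-58*(59 - 124) - t(-68, -215) = -58*(59 - 124) - (-12 + 2*(-68) + 2*(-215)) = -58*(-65) - (-12 - 136 - 430) = 3770 - 1*(-578) = 3770 + 578 = 4348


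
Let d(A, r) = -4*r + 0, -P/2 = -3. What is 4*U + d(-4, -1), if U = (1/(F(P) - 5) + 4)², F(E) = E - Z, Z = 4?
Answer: 520/9 ≈ 57.778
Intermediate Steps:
P = 6 (P = -2*(-3) = 6)
F(E) = -4 + E (F(E) = E - 1*4 = E - 4 = -4 + E)
d(A, r) = -4*r
U = 121/9 (U = (1/((-4 + 6) - 5) + 4)² = (1/(2 - 5) + 4)² = (1/(-3) + 4)² = (-⅓ + 4)² = (11/3)² = 121/9 ≈ 13.444)
4*U + d(-4, -1) = 4*(121/9) - 4*(-1) = 484/9 + 4 = 520/9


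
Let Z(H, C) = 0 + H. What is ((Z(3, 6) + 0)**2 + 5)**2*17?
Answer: 3332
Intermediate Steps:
Z(H, C) = H
((Z(3, 6) + 0)**2 + 5)**2*17 = ((3 + 0)**2 + 5)**2*17 = (3**2 + 5)**2*17 = (9 + 5)**2*17 = 14**2*17 = 196*17 = 3332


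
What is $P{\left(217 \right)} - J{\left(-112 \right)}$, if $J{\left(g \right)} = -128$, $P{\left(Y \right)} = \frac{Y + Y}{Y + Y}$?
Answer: $129$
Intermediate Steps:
$P{\left(Y \right)} = 1$ ($P{\left(Y \right)} = \frac{2 Y}{2 Y} = 2 Y \frac{1}{2 Y} = 1$)
$P{\left(217 \right)} - J{\left(-112 \right)} = 1 - -128 = 1 + 128 = 129$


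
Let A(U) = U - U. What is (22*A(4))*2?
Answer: 0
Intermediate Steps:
A(U) = 0
(22*A(4))*2 = (22*0)*2 = 0*2 = 0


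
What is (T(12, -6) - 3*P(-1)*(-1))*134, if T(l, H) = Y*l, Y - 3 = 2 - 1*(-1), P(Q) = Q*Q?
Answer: 10050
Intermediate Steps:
P(Q) = Q²
Y = 6 (Y = 3 + (2 - 1*(-1)) = 3 + (2 + 1) = 3 + 3 = 6)
T(l, H) = 6*l
(T(12, -6) - 3*P(-1)*(-1))*134 = (6*12 - 3*(-1)²*(-1))*134 = (72 - 3*1*(-1))*134 = (72 - 3*(-1))*134 = (72 + 3)*134 = 75*134 = 10050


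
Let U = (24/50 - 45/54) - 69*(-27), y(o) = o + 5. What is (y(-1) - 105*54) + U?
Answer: -570503/150 ≈ -3803.4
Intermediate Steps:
y(o) = 5 + o
U = 279397/150 (U = (24*(1/50) - 45*1/54) + 1863 = (12/25 - 5/6) + 1863 = -53/150 + 1863 = 279397/150 ≈ 1862.6)
(y(-1) - 105*54) + U = ((5 - 1) - 105*54) + 279397/150 = (4 - 5670) + 279397/150 = -5666 + 279397/150 = -570503/150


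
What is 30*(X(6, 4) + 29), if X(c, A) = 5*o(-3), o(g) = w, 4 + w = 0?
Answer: 270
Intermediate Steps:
w = -4 (w = -4 + 0 = -4)
o(g) = -4
X(c, A) = -20 (X(c, A) = 5*(-4) = -20)
30*(X(6, 4) + 29) = 30*(-20 + 29) = 30*9 = 270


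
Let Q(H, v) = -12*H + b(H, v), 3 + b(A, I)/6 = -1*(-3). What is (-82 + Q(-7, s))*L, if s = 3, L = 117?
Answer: 234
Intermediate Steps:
b(A, I) = 0 (b(A, I) = -18 + 6*(-1*(-3)) = -18 + 6*3 = -18 + 18 = 0)
Q(H, v) = -12*H (Q(H, v) = -12*H + 0 = -12*H)
(-82 + Q(-7, s))*L = (-82 - 12*(-7))*117 = (-82 + 84)*117 = 2*117 = 234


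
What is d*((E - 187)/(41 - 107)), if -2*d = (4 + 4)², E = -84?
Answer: -4336/33 ≈ -131.39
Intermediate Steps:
d = -32 (d = -(4 + 4)²/2 = -½*8² = -½*64 = -32)
d*((E - 187)/(41 - 107)) = -32*(-84 - 187)/(41 - 107) = -(-8672)/(-66) = -(-8672)*(-1)/66 = -32*271/66 = -4336/33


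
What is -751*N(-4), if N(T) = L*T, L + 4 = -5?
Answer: -27036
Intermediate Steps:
L = -9 (L = -4 - 5 = -9)
N(T) = -9*T
-751*N(-4) = -(-6759)*(-4) = -751*36 = -27036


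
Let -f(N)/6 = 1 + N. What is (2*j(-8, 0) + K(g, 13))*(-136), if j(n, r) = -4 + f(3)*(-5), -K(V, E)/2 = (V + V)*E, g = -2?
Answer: -45696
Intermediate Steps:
f(N) = -6 - 6*N (f(N) = -6*(1 + N) = -6 - 6*N)
K(V, E) = -4*E*V (K(V, E) = -2*(V + V)*E = -2*2*V*E = -4*E*V)
j(n, r) = 116 (j(n, r) = -4 + (-6 - 6*3)*(-5) = -4 + (-6 - 18)*(-5) = -4 - 24*(-5) = -4 + 120 = 116)
(2*j(-8, 0) + K(g, 13))*(-136) = (2*116 - 4*13*(-2))*(-136) = (232 + 104)*(-136) = 336*(-136) = -45696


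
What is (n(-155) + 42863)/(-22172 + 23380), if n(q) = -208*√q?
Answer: 42863/1208 - 26*I*√155/151 ≈ 35.483 - 2.1437*I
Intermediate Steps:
(n(-155) + 42863)/(-22172 + 23380) = (-208*I*√155 + 42863)/(-22172 + 23380) = (-208*I*√155 + 42863)/1208 = (-208*I*√155 + 42863)*(1/1208) = (42863 - 208*I*√155)*(1/1208) = 42863/1208 - 26*I*√155/151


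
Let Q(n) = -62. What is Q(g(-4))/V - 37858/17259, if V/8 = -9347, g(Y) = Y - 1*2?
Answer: -1414899875/645279492 ≈ -2.1927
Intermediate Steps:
g(Y) = -2 + Y (g(Y) = Y - 2 = -2 + Y)
V = -74776 (V = 8*(-9347) = -74776)
Q(g(-4))/V - 37858/17259 = -62/(-74776) - 37858/17259 = -62*(-1/74776) - 37858*1/17259 = 31/37388 - 37858/17259 = -1414899875/645279492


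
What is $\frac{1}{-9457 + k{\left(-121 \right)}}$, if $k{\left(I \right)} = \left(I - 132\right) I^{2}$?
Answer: $- \frac{1}{3713630} \approx -2.6928 \cdot 10^{-7}$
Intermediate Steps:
$k{\left(I \right)} = I^{2} \left(-132 + I\right)$ ($k{\left(I \right)} = \left(-132 + I\right) I^{2} = I^{2} \left(-132 + I\right)$)
$\frac{1}{-9457 + k{\left(-121 \right)}} = \frac{1}{-9457 + \left(-121\right)^{2} \left(-132 - 121\right)} = \frac{1}{-9457 + 14641 \left(-253\right)} = \frac{1}{-9457 - 3704173} = \frac{1}{-3713630} = - \frac{1}{3713630}$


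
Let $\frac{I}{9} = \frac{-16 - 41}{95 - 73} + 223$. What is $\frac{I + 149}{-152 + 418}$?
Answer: $\frac{46919}{5852} \approx 8.0176$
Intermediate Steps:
$I = \frac{43641}{22}$ ($I = 9 \left(\frac{-16 - 41}{95 - 73} + 223\right) = 9 \left(- \frac{57}{22} + 223\right) = 9 \cdot \frac{4849}{22} = \frac{43641}{22} \approx 1983.7$)
$\frac{I + 149}{-152 + 418} = \frac{\frac{43641}{22} + 149}{-152 + 418} = \frac{46919}{22 \cdot 266} = \frac{46919}{22} \cdot \frac{1}{266} = \frac{46919}{5852}$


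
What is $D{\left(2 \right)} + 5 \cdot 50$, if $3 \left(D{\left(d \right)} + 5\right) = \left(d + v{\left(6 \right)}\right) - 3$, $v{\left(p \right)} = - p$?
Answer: $\frac{728}{3} \approx 242.67$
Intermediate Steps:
$D{\left(d \right)} = -8 + \frac{d}{3}$ ($D{\left(d \right)} = -5 + \frac{\left(d - 6\right) - 3}{3} = -5 + \frac{\left(-6 + d\right) - 3}{3} = -5 + \frac{-9 + d}{3} = -5 + \left(-3 + \frac{d}{3}\right) = -8 + \frac{d}{3}$)
$D{\left(2 \right)} + 5 \cdot 50 = \left(-8 + \frac{1}{3} \cdot 2\right) + 5 \cdot 50 = \left(-8 + \frac{2}{3}\right) + 250 = - \frac{22}{3} + 250 = \frac{728}{3}$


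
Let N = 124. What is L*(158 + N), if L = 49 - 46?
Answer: 846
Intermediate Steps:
L = 3
L*(158 + N) = 3*(158 + 124) = 3*282 = 846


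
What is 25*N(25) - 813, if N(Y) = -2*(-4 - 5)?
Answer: -363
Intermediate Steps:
N(Y) = 18 (N(Y) = -2*(-9) = 18)
25*N(25) - 813 = 25*18 - 813 = 450 - 813 = -363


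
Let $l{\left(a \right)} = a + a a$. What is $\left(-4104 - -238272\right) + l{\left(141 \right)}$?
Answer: $254190$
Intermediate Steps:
$l{\left(a \right)} = a + a^{2}$
$\left(-4104 - -238272\right) + l{\left(141 \right)} = \left(-4104 - -238272\right) + 141 \left(1 + 141\right) = \left(-4104 + 238272\right) + 141 \cdot 142 = 234168 + 20022 = 254190$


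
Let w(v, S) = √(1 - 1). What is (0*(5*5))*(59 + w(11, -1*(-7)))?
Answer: 0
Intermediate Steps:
w(v, S) = 0 (w(v, S) = √0 = 0)
(0*(5*5))*(59 + w(11, -1*(-7))) = (0*(5*5))*(59 + 0) = (0*25)*59 = 0*59 = 0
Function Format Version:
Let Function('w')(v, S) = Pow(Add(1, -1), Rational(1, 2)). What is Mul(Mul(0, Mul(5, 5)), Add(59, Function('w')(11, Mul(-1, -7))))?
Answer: 0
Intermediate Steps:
Function('w')(v, S) = 0 (Function('w')(v, S) = Pow(0, Rational(1, 2)) = 0)
Mul(Mul(0, Mul(5, 5)), Add(59, Function('w')(11, Mul(-1, -7)))) = Mul(Mul(0, Mul(5, 5)), Add(59, 0)) = Mul(Mul(0, 25), 59) = Mul(0, 59) = 0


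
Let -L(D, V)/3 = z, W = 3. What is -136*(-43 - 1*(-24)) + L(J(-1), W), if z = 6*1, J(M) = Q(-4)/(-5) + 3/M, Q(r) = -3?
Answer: 2566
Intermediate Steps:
J(M) = ⅗ + 3/M (J(M) = -3/(-5) + 3/M = -3*(-⅕) + 3/M = ⅗ + 3/M)
z = 6
L(D, V) = -18 (L(D, V) = -3*6 = -18)
-136*(-43 - 1*(-24)) + L(J(-1), W) = -136*(-43 - 1*(-24)) - 18 = -136*(-43 + 24) - 18 = -136*(-19) - 18 = 2584 - 18 = 2566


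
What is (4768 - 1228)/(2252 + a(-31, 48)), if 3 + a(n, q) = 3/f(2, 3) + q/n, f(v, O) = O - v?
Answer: 27435/17441 ≈ 1.5730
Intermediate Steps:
a(n, q) = q/n (a(n, q) = -3 + (3/(3 - 1*2) + q/n) = -3 + (3/(3 - 2) + q/n) = -3 + (3/1 + q/n) = -3 + (3*1 + q/n) = -3 + (3 + q/n) = q/n)
(4768 - 1228)/(2252 + a(-31, 48)) = (4768 - 1228)/(2252 + 48/(-31)) = 3540/(2252 + 48*(-1/31)) = 3540/(2252 - 48/31) = 3540/(69764/31) = 3540*(31/69764) = 27435/17441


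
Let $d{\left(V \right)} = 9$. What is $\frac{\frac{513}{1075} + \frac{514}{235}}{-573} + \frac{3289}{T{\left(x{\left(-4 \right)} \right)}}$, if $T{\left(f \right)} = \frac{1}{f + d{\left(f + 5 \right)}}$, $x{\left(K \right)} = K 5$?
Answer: $- \frac{1047412032296}{28950825} \approx -36179.0$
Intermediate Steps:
$x{\left(K \right)} = 5 K$
$T{\left(f \right)} = \frac{1}{9 + f}$ ($T{\left(f \right)} = \frac{1}{f + 9} = \frac{1}{9 + f}$)
$\frac{\frac{513}{1075} + \frac{514}{235}}{-573} + \frac{3289}{T{\left(x{\left(-4 \right)} \right)}} = \frac{\frac{513}{1075} + \frac{514}{235}}{-573} + \frac{3289}{\frac{1}{9 + 5 \left(-4\right)}} = \left(513 \cdot \frac{1}{1075} + 514 \cdot \frac{1}{235}\right) \left(- \frac{1}{573}\right) + \frac{3289}{\frac{1}{9 - 20}} = \left(\frac{513}{1075} + \frac{514}{235}\right) \left(- \frac{1}{573}\right) + \frac{3289}{\frac{1}{-11}} = \frac{134621}{50525} \left(- \frac{1}{573}\right) + \frac{3289}{- \frac{1}{11}} = - \frac{134621}{28950825} + 3289 \left(-11\right) = - \frac{134621}{28950825} - 36179 = - \frac{1047412032296}{28950825}$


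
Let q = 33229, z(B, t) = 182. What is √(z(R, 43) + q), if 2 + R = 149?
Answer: √33411 ≈ 182.79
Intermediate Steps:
R = 147 (R = -2 + 149 = 147)
√(z(R, 43) + q) = √(182 + 33229) = √33411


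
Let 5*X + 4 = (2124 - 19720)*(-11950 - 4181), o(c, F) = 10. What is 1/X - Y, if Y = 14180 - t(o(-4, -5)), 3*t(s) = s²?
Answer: -12046215095665/851523216 ≈ -14147.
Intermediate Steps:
t(s) = s²/3
X = 283841072/5 (X = -⅘ + ((2124 - 19720)*(-11950 - 4181))/5 = -⅘ + (-17596*(-16131))/5 = -⅘ + (⅕)*283841076 = -⅘ + 283841076/5 = 283841072/5 ≈ 5.6768e+7)
Y = 42440/3 (Y = 14180 - 10²/3 = 14180 - 100/3 = 42440/3 ≈ 14147.)
1/X - Y = 1/(283841072/5) - 1*42440/3 = 5/283841072 - 42440/3 = -12046215095665/851523216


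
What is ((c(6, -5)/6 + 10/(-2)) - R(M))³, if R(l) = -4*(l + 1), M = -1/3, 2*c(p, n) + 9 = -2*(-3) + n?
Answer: -27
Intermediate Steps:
c(p, n) = -3/2 + n/2 (c(p, n) = -9/2 + (-2*(-3) + n)/2 = -9/2 + (6 + n)/2 = -9/2 + (3 + n/2) = -3/2 + n/2)
M = -⅓ (M = -1*⅓ = -⅓ ≈ -0.33333)
R(l) = -4 - 4*l (R(l) = -4*(1 + l) = -4 - 4*l)
((c(6, -5)/6 + 10/(-2)) - R(M))³ = (((-3/2 + (½)*(-5))/6 + 10/(-2)) - (-4 - 4*(-⅓)))³ = (((-3/2 - 5/2)*(⅙) + 10*(-½)) - (-4 + 4/3))³ = ((-4*⅙ - 5) - 1*(-8/3))³ = ((-⅔ - 5) + 8/3)³ = (-17/3 + 8/3)³ = (-3)³ = -27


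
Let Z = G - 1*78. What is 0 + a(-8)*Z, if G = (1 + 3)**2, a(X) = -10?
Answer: 620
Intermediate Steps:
G = 16 (G = 4**2 = 16)
Z = -62 (Z = 16 - 1*78 = 16 - 78 = -62)
0 + a(-8)*Z = 0 - 10*(-62) = 0 + 620 = 620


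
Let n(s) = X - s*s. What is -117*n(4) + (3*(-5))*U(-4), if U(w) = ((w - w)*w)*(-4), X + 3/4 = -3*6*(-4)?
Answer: -25857/4 ≈ -6464.3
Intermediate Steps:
X = 285/4 (X = -¾ - 3*6*(-4) = -¾ - 18*(-4) = -¾ + 72 = 285/4 ≈ 71.250)
U(w) = 0 (U(w) = (0*w)*(-4) = 0*(-4) = 0)
n(s) = 285/4 - s² (n(s) = 285/4 - s*s = 285/4 - s²)
-117*n(4) + (3*(-5))*U(-4) = -117*(285/4 - 1*4²) + (3*(-5))*0 = -117*(285/4 - 1*16) - 15*0 = -117*(285/4 - 16) + 0 = -117*221/4 + 0 = -25857/4 + 0 = -25857/4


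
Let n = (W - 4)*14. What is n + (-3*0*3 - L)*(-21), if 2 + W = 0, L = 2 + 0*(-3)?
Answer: -42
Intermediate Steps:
L = 2 (L = 2 + 0 = 2)
W = -2 (W = -2 + 0 = -2)
n = -84 (n = (-2 - 4)*14 = -6*14 = -84)
n + (-3*0*3 - L)*(-21) = -84 + (-3*0*3 - 1*2)*(-21) = -84 + (0*3 - 2)*(-21) = -84 + (0 - 2)*(-21) = -84 - 2*(-21) = -84 + 42 = -42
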